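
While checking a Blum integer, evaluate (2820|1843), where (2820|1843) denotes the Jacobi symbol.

Reduce the numerator: 2820 ≡ 977 (mod 1843), so (2820|1843) = (977|1843).
977 ≡ 1 (mod 4), so quadratic reciprocity gives (977|1843) = (1843|977). Reduce: 1843 ≡ 866 (mod 977). Now have (866|977).
Factor out 2: 866 = 2·433. Since 977 ≡ 1 (mod 8), (2|977) = +1. Now have (433|977).
433 ≡ 1 (mod 4), so quadratic reciprocity gives (433|977) = (977|433). Reduce: 977 ≡ 111 (mod 433). Now have (111|433).
433 ≡ 1 (mod 4), so quadratic reciprocity gives (111|433) = (433|111). Reduce: 433 ≡ 100 (mod 111). Now have (100|111).
Factor out 2: 100 = 2^2·25. Since 111 ≡ 7 (mod 8), (2|111) = +1, and (2|111)^2 = +1. Now have (25|111).
25 ≡ 1 (mod 4), so quadratic reciprocity gives (25|111) = (111|25). Reduce: 111 ≡ 11 (mod 25). Now have (11|25).
25 ≡ 1 (mod 4), so quadratic reciprocity gives (11|25) = (25|11). Reduce: 25 ≡ 3 (mod 11). Now have (3|11).
Both 3 ≡ 3 and 11 ≡ 3 (mod 4), so reciprocity gives (3|11) = -(11|3). Reduce: 11 ≡ 2 (mod 3). Now have -(2|3).
Factor out 2: 2 = 2. Since 3 ≡ 3 (mod 8), (2|3) = -1. Now have (1|3).
(1|3) = 1. Collecting the sign factors: 1.

1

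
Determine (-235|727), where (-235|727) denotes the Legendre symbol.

(-235|727)
  = -(235|727)    [727 ≡ 3 mod 4 ⇒ (-1|727) = -1]
  = (727|235)    [QR: both ≡ 3 mod 4, sign flips]
  = (22|235)    [727 ≡ 22 mod 235]
  = -(11|235)    [235 ≡ 3 mod 8 ⇒ (2|235) = -1]
  = (235|11)    [QR: both ≡ 3 mod 4, sign flips]
  = (4|11)    [235 ≡ 4 mod 11]
  = (1|11)    [11 ≡ 3 mod 8 ⇒ (2|11)^2 = +1]
  = 1    [(1|11) = 1]

1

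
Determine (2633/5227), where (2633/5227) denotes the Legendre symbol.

1

2633 ≡ 1 (mod 4), so quadratic reciprocity gives (2633/5227) = (5227/2633). Reduce: 5227 ≡ 2594 (mod 2633). Now have (2594/2633).
Factor out 2: 2594 = 2·1297. Since 2633 ≡ 1 (mod 8), (2/2633) = +1. Now have (1297/2633).
1297 ≡ 1 (mod 4), so quadratic reciprocity gives (1297/2633) = (2633/1297). Reduce: 2633 ≡ 39 (mod 1297). Now have (39/1297).
1297 ≡ 1 (mod 4), so quadratic reciprocity gives (39/1297) = (1297/39). Reduce: 1297 ≡ 10 (mod 39). Now have (10/39).
Factor out 2: 10 = 2·5. Since 39 ≡ 7 (mod 8), (2/39) = +1. Now have (5/39).
5 ≡ 1 (mod 4), so quadratic reciprocity gives (5/39) = (39/5). Reduce: 39 ≡ 4 (mod 5). Now have (4/5).
Factor out 2: 4 = 2^2. Since 5 ≡ 5 (mod 8), (2/5) = -1, and (2/5)^2 = +1. Now have (1/5).
(1/5) = 1. Collecting the sign factors: 1.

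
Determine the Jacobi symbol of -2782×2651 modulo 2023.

By multiplicativity, (-2782·2651/2023) = (-2782/2023)·(2651/2023).
First factor (-2782/2023):
Reduce the numerator: -2782 ≡ 1264 (mod 2023), so (-2782/2023) = (1264/2023).
Factor out 2: 1264 = 2^4·79. Since 2023 ≡ 7 (mod 8), (2/2023) = +1, and (2/2023)^4 = +1. Now have (79/2023).
Both 79 ≡ 3 and 2023 ≡ 3 (mod 4), so reciprocity gives (79/2023) = -(2023/79). Reduce: 2023 ≡ 48 (mod 79). Now have -(48/79).
Factor out 2: 48 = 2^4·3. Since 79 ≡ 7 (mod 8), (2/79) = +1, and (2/79)^4 = +1. Now have -(3/79).
Both 3 ≡ 3 and 79 ≡ 3 (mod 4), so reciprocity gives (3/79) = -(79/3). Reduce: 79 ≡ 1 (mod 3). Now have (1/3).
(1/3) = 1. Collecting the sign factors: 1.
Second factor (2651/2023):
Reduce the numerator: 2651 ≡ 628 (mod 2023), so (2651/2023) = (628/2023).
Factor out 2: 628 = 2^2·157. Since 2023 ≡ 7 (mod 8), (2/2023) = +1, and (2/2023)^2 = +1. Now have (157/2023).
157 ≡ 1 (mod 4), so quadratic reciprocity gives (157/2023) = (2023/157). Reduce: 2023 ≡ 139 (mod 157). Now have (139/157).
157 ≡ 1 (mod 4), so quadratic reciprocity gives (139/157) = (157/139). Reduce: 157 ≡ 18 (mod 139). Now have (18/139).
Factor out 2: 18 = 2·9. Since 139 ≡ 3 (mod 8), (2/139) = -1. Now have -(9/139).
9 ≡ 1 (mod 4), so quadratic reciprocity gives (9/139) = (139/9). Reduce: 139 ≡ 4 (mod 9). Now have -(4/9).
Factor out 2: 4 = 2^2. Since 9 ≡ 1 (mod 8), (2/9) = +1, and (2/9)^2 = +1. Now have -(1/9).
(1/9) = 1. Collecting the sign factors: -1.
Product: (1)·(-1) = -1.

-1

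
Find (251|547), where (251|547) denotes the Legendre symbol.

-1

(251|547)
  = -(547|251)    [QR: both ≡ 3 mod 4, sign flips]
  = -(45|251)    [547 ≡ 45 mod 251]
  = -(251|45)    [QR: 45 ≡ 1 mod 4, sign kept]
  = -(26|45)    [251 ≡ 26 mod 45]
  = (13|45)    [45 ≡ 5 mod 8 ⇒ (2|45) = -1]
  = (45|13)    [QR: 13 ≡ 1 mod 4, sign kept]
  = (6|13)    [45 ≡ 6 mod 13]
  = -(3|13)    [13 ≡ 5 mod 8 ⇒ (2|13) = -1]
  = -(13|3)    [QR: 13 ≡ 1 mod 4, sign kept]
  = -(1|3)    [13 ≡ 1 mod 3]
  = -1    [(1|3) = 1]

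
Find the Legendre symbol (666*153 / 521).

-1

By multiplicativity, (666·153 / 521) = (666 / 521)·(153 / 521).
First factor (666 / 521):
(666 / 521)
  = (145 / 521)    [666 ≡ 145 mod 521]
  = (521 / 145)    [QR: 145 ≡ 1 mod 4, sign kept]
  = (86 / 145)    [521 ≡ 86 mod 145]
  = (43 / 145)    [145 ≡ 1 mod 8 ⇒ (2 / 145) = +1]
  = (145 / 43)    [QR: 145 ≡ 1 mod 4, sign kept]
  = (16 / 43)    [145 ≡ 16 mod 43]
  = (1 / 43)    [43 ≡ 3 mod 8 ⇒ (2 / 43)^4 = +1]
  = 1    [(1 / 43) = 1]
Second factor (153 / 521):
(153 / 521)
  = (521 / 153)    [QR: 153 ≡ 1 mod 4, sign kept]
  = (62 / 153)    [521 ≡ 62 mod 153]
  = (31 / 153)    [153 ≡ 1 mod 8 ⇒ (2 / 153) = +1]
  = (153 / 31)    [QR: 153 ≡ 1 mod 4, sign kept]
  = (29 / 31)    [153 ≡ 29 mod 31]
  = (31 / 29)    [QR: 29 ≡ 1 mod 4, sign kept]
  = (2 / 29)    [31 ≡ 2 mod 29]
  = -(1 / 29)    [29 ≡ 5 mod 8 ⇒ (2 / 29) = -1]
  = -1    [(1 / 29) = 1]
Product: (1)·(-1) = -1.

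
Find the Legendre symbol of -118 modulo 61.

(-118/61)
  = (118/61)    [61 ≡ 1 mod 4 ⇒ (-1/61) = +1]
  = (57/61)    [118 ≡ 57 mod 61]
  = (61/57)    [QR: 57 ≡ 1 mod 4, sign kept]
  = (4/57)    [61 ≡ 4 mod 57]
  = (1/57)    [57 ≡ 1 mod 8 ⇒ (2/57)^2 = +1]
  = 1    [(1/57) = 1]

1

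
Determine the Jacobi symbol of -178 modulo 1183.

Pull out -1: (-178|1183) = (-1|1183)·(178|1183). Since 1183 ≡ 3 (mod 4), (-1|1183) = -1. Now have -(178|1183).
Factor out 2: 178 = 2·89. Since 1183 ≡ 7 (mod 8), (2|1183) = +1. Now have -(89|1183).
89 ≡ 1 (mod 4), so quadratic reciprocity gives (89|1183) = (1183|89). Reduce: 1183 ≡ 26 (mod 89). Now have -(26|89).
Factor out 2: 26 = 2·13. Since 89 ≡ 1 (mod 8), (2|89) = +1. Now have -(13|89).
13 ≡ 1 (mod 4), so quadratic reciprocity gives (13|89) = (89|13). Reduce: 89 ≡ 11 (mod 13). Now have -(11|13).
13 ≡ 1 (mod 4), so quadratic reciprocity gives (11|13) = (13|11). Reduce: 13 ≡ 2 (mod 11). Now have -(2|11).
Factor out 2: 2 = 2. Since 11 ≡ 3 (mod 8), (2|11) = -1. Now have (1|11).
(1|11) = 1. Collecting the sign factors: 1.

1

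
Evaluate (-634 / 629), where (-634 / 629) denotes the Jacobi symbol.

1

(-634 / 629)
  = (624 / 629)    [-634 ≡ 624 mod 629]
  = (39 / 629)    [629 ≡ 5 mod 8 ⇒ (2 / 629)^4 = +1]
  = (629 / 39)    [QR: 629 ≡ 1 mod 4, sign kept]
  = (5 / 39)    [629 ≡ 5 mod 39]
  = (39 / 5)    [QR: 5 ≡ 1 mod 4, sign kept]
  = (4 / 5)    [39 ≡ 4 mod 5]
  = (1 / 5)    [5 ≡ 5 mod 8 ⇒ (2 / 5)^2 = +1]
  = 1    [(1 / 5) = 1]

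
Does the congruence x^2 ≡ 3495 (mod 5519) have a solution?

no

Both 3495 ≡ 3 and 5519 ≡ 3 (mod 4), so reciprocity gives (3495|5519) = -(5519|3495). Reduce: 5519 ≡ 2024 (mod 3495). Now have -(2024|3495).
Factor out 2: 2024 = 2^3·253. Since 3495 ≡ 7 (mod 8), (2|3495) = +1, and (2|3495)^3 = +1. Now have -(253|3495).
253 ≡ 1 (mod 4), so quadratic reciprocity gives (253|3495) = (3495|253). Reduce: 3495 ≡ 206 (mod 253). Now have -(206|253).
Factor out 2: 206 = 2·103. Since 253 ≡ 5 (mod 8), (2|253) = -1. Now have (103|253).
253 ≡ 1 (mod 4), so quadratic reciprocity gives (103|253) = (253|103). Reduce: 253 ≡ 47 (mod 103). Now have (47|103).
Both 47 ≡ 3 and 103 ≡ 3 (mod 4), so reciprocity gives (47|103) = -(103|47). Reduce: 103 ≡ 9 (mod 47). Now have -(9|47).
9 ≡ 1 (mod 4), so quadratic reciprocity gives (9|47) = (47|9). Reduce: 47 ≡ 2 (mod 9). Now have -(2|9).
Factor out 2: 2 = 2. Since 9 ≡ 1 (mod 8), (2|9) = +1. Now have -(1|9).
(1|9) = 1. Collecting the sign factors: -1.
(3495|5519) = -1, and 5519 is prime, so 3495 is not a quadratic residue mod 5519.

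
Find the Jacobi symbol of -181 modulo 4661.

(-181|4661)
  = (181|4661)    [4661 ≡ 1 mod 4 ⇒ (-1|4661) = +1]
  = (4661|181)    [QR: 181 ≡ 1 mod 4, sign kept]
  = (136|181)    [4661 ≡ 136 mod 181]
  = -(17|181)    [181 ≡ 5 mod 8 ⇒ (2|181)^3 = -1]
  = -(181|17)    [QR: 17 ≡ 1 mod 4, sign kept]
  = -(11|17)    [181 ≡ 11 mod 17]
  = -(17|11)    [QR: 17 ≡ 1 mod 4, sign kept]
  = -(6|11)    [17 ≡ 6 mod 11]
  = (3|11)    [11 ≡ 3 mod 8 ⇒ (2|11) = -1]
  = -(11|3)    [QR: both ≡ 3 mod 4, sign flips]
  = -(2|3)    [11 ≡ 2 mod 3]
  = (1|3)    [3 ≡ 3 mod 8 ⇒ (2|3) = -1]
  = 1    [(1|3) = 1]

1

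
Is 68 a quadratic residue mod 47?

yes

Reduce the numerator: 68 ≡ 21 (mod 47), so (68/47) = (21/47).
21 ≡ 1 (mod 4), so quadratic reciprocity gives (21/47) = (47/21). Reduce: 47 ≡ 5 (mod 21). Now have (5/21).
5 ≡ 1 (mod 4), so quadratic reciprocity gives (5/21) = (21/5). Reduce: 21 ≡ 1 (mod 5). Now have (1/5).
(1/5) = 1. Collecting the sign factors: 1.
The Legendre symbol is 1, so x^2 ≡ 68 (mod 47) has solution.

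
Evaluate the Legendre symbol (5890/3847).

1

(5890/3847)
  = (2043/3847)    [5890 ≡ 2043 mod 3847]
  = -(3847/2043)    [QR: both ≡ 3 mod 4, sign flips]
  = -(1804/2043)    [3847 ≡ 1804 mod 2043]
  = -(451/2043)    [2043 ≡ 3 mod 8 ⇒ (2/2043)^2 = +1]
  = (2043/451)    [QR: both ≡ 3 mod 4, sign flips]
  = (239/451)    [2043 ≡ 239 mod 451]
  = -(451/239)    [QR: both ≡ 3 mod 4, sign flips]
  = -(212/239)    [451 ≡ 212 mod 239]
  = -(53/239)    [239 ≡ 7 mod 8 ⇒ (2/239)^2 = +1]
  = -(239/53)    [QR: 53 ≡ 1 mod 4, sign kept]
  = -(27/53)    [239 ≡ 27 mod 53]
  = -(53/27)    [QR: 53 ≡ 1 mod 4, sign kept]
  = -(26/27)    [53 ≡ 26 mod 27]
  = (13/27)    [27 ≡ 3 mod 8 ⇒ (2/27) = -1]
  = (27/13)    [QR: 13 ≡ 1 mod 4, sign kept]
  = (1/13)    [27 ≡ 1 mod 13]
  = 1    [(1/13) = 1]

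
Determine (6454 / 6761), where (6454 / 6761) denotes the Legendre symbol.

1

(6454 / 6761)
  = (3227 / 6761)    [6761 ≡ 1 mod 8 ⇒ (2 / 6761) = +1]
  = (6761 / 3227)    [QR: 6761 ≡ 1 mod 4, sign kept]
  = (307 / 3227)    [6761 ≡ 307 mod 3227]
  = -(3227 / 307)    [QR: both ≡ 3 mod 4, sign flips]
  = -(157 / 307)    [3227 ≡ 157 mod 307]
  = -(307 / 157)    [QR: 157 ≡ 1 mod 4, sign kept]
  = -(150 / 157)    [307 ≡ 150 mod 157]
  = (75 / 157)    [157 ≡ 5 mod 8 ⇒ (2 / 157) = -1]
  = (157 / 75)    [QR: 157 ≡ 1 mod 4, sign kept]
  = (7 / 75)    [157 ≡ 7 mod 75]
  = -(75 / 7)    [QR: both ≡ 3 mod 4, sign flips]
  = -(5 / 7)    [75 ≡ 5 mod 7]
  = -(7 / 5)    [QR: 5 ≡ 1 mod 4, sign kept]
  = -(2 / 5)    [7 ≡ 2 mod 5]
  = (1 / 5)    [5 ≡ 5 mod 8 ⇒ (2 / 5) = -1]
  = 1    [(1 / 5) = 1]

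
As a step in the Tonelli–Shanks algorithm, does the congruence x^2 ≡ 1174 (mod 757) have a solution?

Reduce the numerator: 1174 ≡ 417 (mod 757), so (1174/757) = (417/757).
417 ≡ 1 (mod 4), so quadratic reciprocity gives (417/757) = (757/417). Reduce: 757 ≡ 340 (mod 417). Now have (340/417).
Factor out 2: 340 = 2^2·85. Since 417 ≡ 1 (mod 8), (2/417) = +1, and (2/417)^2 = +1. Now have (85/417).
85 ≡ 1 (mod 4), so quadratic reciprocity gives (85/417) = (417/85). Reduce: 417 ≡ 77 (mod 85). Now have (77/85).
77 ≡ 1 (mod 4), so quadratic reciprocity gives (77/85) = (85/77). Reduce: 85 ≡ 8 (mod 77). Now have (8/77).
Factor out 2: 8 = 2^3. Since 77 ≡ 5 (mod 8), (2/77) = -1, and (2/77)^3 = -1. Now have -(1/77).
(1/77) = 1. Collecting the sign factors: -1.
The Legendre symbol is -1, so x^2 ≡ 1174 (mod 757) has no solution.

no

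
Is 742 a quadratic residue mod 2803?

no

Factor out 2: 742 = 2·371. Since 2803 ≡ 3 (mod 8), (2/2803) = -1. Now have -(371/2803).
Both 371 ≡ 3 and 2803 ≡ 3 (mod 4), so reciprocity gives (371/2803) = -(2803/371). Reduce: 2803 ≡ 206 (mod 371). Now have (206/371).
Factor out 2: 206 = 2·103. Since 371 ≡ 3 (mod 8), (2/371) = -1. Now have -(103/371).
Both 103 ≡ 3 and 371 ≡ 3 (mod 4), so reciprocity gives (103/371) = -(371/103). Reduce: 371 ≡ 62 (mod 103). Now have (62/103).
Factor out 2: 62 = 2·31. Since 103 ≡ 7 (mod 8), (2/103) = +1. Now have (31/103).
Both 31 ≡ 3 and 103 ≡ 3 (mod 4), so reciprocity gives (31/103) = -(103/31). Reduce: 103 ≡ 10 (mod 31). Now have -(10/31).
Factor out 2: 10 = 2·5. Since 31 ≡ 7 (mod 8), (2/31) = +1. Now have -(5/31).
5 ≡ 1 (mod 4), so quadratic reciprocity gives (5/31) = (31/5). Reduce: 31 ≡ 1 (mod 5). Now have -(1/5).
(1/5) = 1. Collecting the sign factors: -1.
(742/2803) = -1, and 2803 is prime, so 742 is not a quadratic residue mod 2803.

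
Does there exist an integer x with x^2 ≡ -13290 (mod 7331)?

no

(-13290|7331)
  = (1372|7331)    [-13290 ≡ 1372 mod 7331]
  = (343|7331)    [7331 ≡ 3 mod 8 ⇒ (2|7331)^2 = +1]
  = -(7331|343)    [QR: both ≡ 3 mod 4, sign flips]
  = -(128|343)    [7331 ≡ 128 mod 343]
  = -(1|343)    [343 ≡ 7 mod 8 ⇒ (2|343)^7 = +1]
  = -1    [(1|343) = 1]
The Legendre symbol is -1, so x^2 ≡ -13290 (mod 7331) has no solution.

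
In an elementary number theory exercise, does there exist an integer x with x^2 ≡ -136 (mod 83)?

Reduce the numerator: -136 ≡ 30 (mod 83), so (-136/83) = (30/83).
Factor out 2: 30 = 2·15. Since 83 ≡ 3 (mod 8), (2/83) = -1. Now have -(15/83).
Both 15 ≡ 3 and 83 ≡ 3 (mod 4), so reciprocity gives (15/83) = -(83/15). Reduce: 83 ≡ 8 (mod 15). Now have (8/15).
Factor out 2: 8 = 2^3. Since 15 ≡ 7 (mod 8), (2/15) = +1, and (2/15)^3 = +1. Now have (1/15).
(1/15) = 1. Collecting the sign factors: 1.
(-136/83) = 1, and 83 is prime, so -136 is a quadratic residue mod 83.

yes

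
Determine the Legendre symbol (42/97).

(42/97)
  = (21/97)    [97 ≡ 1 mod 8 ⇒ (2/97) = +1]
  = (97/21)    [QR: 21 ≡ 1 mod 4, sign kept]
  = (13/21)    [97 ≡ 13 mod 21]
  = (21/13)    [QR: 13 ≡ 1 mod 4, sign kept]
  = (8/13)    [21 ≡ 8 mod 13]
  = -(1/13)    [13 ≡ 5 mod 8 ⇒ (2/13)^3 = -1]
  = -1    [(1/13) = 1]

-1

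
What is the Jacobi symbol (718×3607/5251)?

By multiplicativity, (718·3607/5251) = (718/5251)·(3607/5251).
First factor (718/5251):
Factor out 2: 718 = 2·359. Since 5251 ≡ 3 (mod 8), (2/5251) = -1. Now have -(359/5251).
Both 359 ≡ 3 and 5251 ≡ 3 (mod 4), so reciprocity gives (359/5251) = -(5251/359). Reduce: 5251 ≡ 225 (mod 359). Now have (225/359).
225 ≡ 1 (mod 4), so quadratic reciprocity gives (225/359) = (359/225). Reduce: 359 ≡ 134 (mod 225). Now have (134/225).
Factor out 2: 134 = 2·67. Since 225 ≡ 1 (mod 8), (2/225) = +1. Now have (67/225).
225 ≡ 1 (mod 4), so quadratic reciprocity gives (67/225) = (225/67). Reduce: 225 ≡ 24 (mod 67). Now have (24/67).
Factor out 2: 24 = 2^3·3. Since 67 ≡ 3 (mod 8), (2/67) = -1, and (2/67)^3 = -1. Now have -(3/67).
Both 3 ≡ 3 and 67 ≡ 3 (mod 4), so reciprocity gives (3/67) = -(67/3). Reduce: 67 ≡ 1 (mod 3). Now have (1/3).
(1/3) = 1. Collecting the sign factors: 1.
Second factor (3607/5251):
Both 3607 ≡ 3 and 5251 ≡ 3 (mod 4), so reciprocity gives (3607/5251) = -(5251/3607). Reduce: 5251 ≡ 1644 (mod 3607). Now have -(1644/3607).
Factor out 2: 1644 = 2^2·411. Since 3607 ≡ 7 (mod 8), (2/3607) = +1, and (2/3607)^2 = +1. Now have -(411/3607).
Both 411 ≡ 3 and 3607 ≡ 3 (mod 4), so reciprocity gives (411/3607) = -(3607/411). Reduce: 3607 ≡ 319 (mod 411). Now have (319/411).
Both 319 ≡ 3 and 411 ≡ 3 (mod 4), so reciprocity gives (319/411) = -(411/319). Reduce: 411 ≡ 92 (mod 319). Now have -(92/319).
Factor out 2: 92 = 2^2·23. Since 319 ≡ 7 (mod 8), (2/319) = +1, and (2/319)^2 = +1. Now have -(23/319).
Both 23 ≡ 3 and 319 ≡ 3 (mod 4), so reciprocity gives (23/319) = -(319/23). Reduce: 319 ≡ 20 (mod 23). Now have (20/23).
Factor out 2: 20 = 2^2·5. Since 23 ≡ 7 (mod 8), (2/23) = +1, and (2/23)^2 = +1. Now have (5/23).
5 ≡ 1 (mod 4), so quadratic reciprocity gives (5/23) = (23/5). Reduce: 23 ≡ 3 (mod 5). Now have (3/5).
5 ≡ 1 (mod 4), so quadratic reciprocity gives (3/5) = (5/3). Reduce: 5 ≡ 2 (mod 3). Now have (2/3).
Factor out 2: 2 = 2. Since 3 ≡ 3 (mod 8), (2/3) = -1. Now have -(1/3).
(1/3) = 1. Collecting the sign factors: -1.
Product: (1)·(-1) = -1.

-1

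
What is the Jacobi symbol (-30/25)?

(-30/25)
  = (30/25)    [25 ≡ 1 mod 4 ⇒ (-1/25) = +1]
  = (5/25)    [30 ≡ 5 mod 25]
  = (25/5)    [QR: 5 ≡ 1 mod 4, sign kept]
  = (0/5)    [25 ≡ 0 mod 5]
  = 0    [numerator 0, gcd > 1]

0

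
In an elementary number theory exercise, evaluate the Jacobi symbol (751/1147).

1

(751/1147)
  = -(1147/751)    [QR: both ≡ 3 mod 4, sign flips]
  = -(396/751)    [1147 ≡ 396 mod 751]
  = -(99/751)    [751 ≡ 7 mod 8 ⇒ (2/751)^2 = +1]
  = (751/99)    [QR: both ≡ 3 mod 4, sign flips]
  = (58/99)    [751 ≡ 58 mod 99]
  = -(29/99)    [99 ≡ 3 mod 8 ⇒ (2/99) = -1]
  = -(99/29)    [QR: 29 ≡ 1 mod 4, sign kept]
  = -(12/29)    [99 ≡ 12 mod 29]
  = -(3/29)    [29 ≡ 5 mod 8 ⇒ (2/29)^2 = +1]
  = -(29/3)    [QR: 29 ≡ 1 mod 4, sign kept]
  = -(2/3)    [29 ≡ 2 mod 3]
  = (1/3)    [3 ≡ 3 mod 8 ⇒ (2/3) = -1]
  = 1    [(1/3) = 1]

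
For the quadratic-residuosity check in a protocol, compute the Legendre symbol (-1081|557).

1

(-1081|557)
  = (33|557)    [-1081 ≡ 33 mod 557]
  = (557|33)    [QR: 33 ≡ 1 mod 4, sign kept]
  = (29|33)    [557 ≡ 29 mod 33]
  = (33|29)    [QR: 29 ≡ 1 mod 4, sign kept]
  = (4|29)    [33 ≡ 4 mod 29]
  = (1|29)    [29 ≡ 5 mod 8 ⇒ (2|29)^2 = +1]
  = 1    [(1|29) = 1]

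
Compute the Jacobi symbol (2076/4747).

1

(2076/4747)
  = (519/4747)    [4747 ≡ 3 mod 8 ⇒ (2/4747)^2 = +1]
  = -(4747/519)    [QR: both ≡ 3 mod 4, sign flips]
  = -(76/519)    [4747 ≡ 76 mod 519]
  = -(19/519)    [519 ≡ 7 mod 8 ⇒ (2/519)^2 = +1]
  = (519/19)    [QR: both ≡ 3 mod 4, sign flips]
  = (6/19)    [519 ≡ 6 mod 19]
  = -(3/19)    [19 ≡ 3 mod 8 ⇒ (2/19) = -1]
  = (19/3)    [QR: both ≡ 3 mod 4, sign flips]
  = (1/3)    [19 ≡ 1 mod 3]
  = 1    [(1/3) = 1]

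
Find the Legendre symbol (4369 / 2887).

(4369 / 2887)
  = (1482 / 2887)    [4369 ≡ 1482 mod 2887]
  = (741 / 2887)    [2887 ≡ 7 mod 8 ⇒ (2 / 2887) = +1]
  = (2887 / 741)    [QR: 741 ≡ 1 mod 4, sign kept]
  = (664 / 741)    [2887 ≡ 664 mod 741]
  = -(83 / 741)    [741 ≡ 5 mod 8 ⇒ (2 / 741)^3 = -1]
  = -(741 / 83)    [QR: 741 ≡ 1 mod 4, sign kept]
  = -(77 / 83)    [741 ≡ 77 mod 83]
  = -(83 / 77)    [QR: 77 ≡ 1 mod 4, sign kept]
  = -(6 / 77)    [83 ≡ 6 mod 77]
  = (3 / 77)    [77 ≡ 5 mod 8 ⇒ (2 / 77) = -1]
  = (77 / 3)    [QR: 77 ≡ 1 mod 4, sign kept]
  = (2 / 3)    [77 ≡ 2 mod 3]
  = -(1 / 3)    [3 ≡ 3 mod 8 ⇒ (2 / 3) = -1]
  = -1    [(1 / 3) = 1]

-1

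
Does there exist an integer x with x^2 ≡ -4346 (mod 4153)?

Reduce the numerator: -4346 ≡ 3960 (mod 4153), so (-4346|4153) = (3960|4153).
Factor out 2: 3960 = 2^3·495. Since 4153 ≡ 1 (mod 8), (2|4153) = +1, and (2|4153)^3 = +1. Now have (495|4153).
4153 ≡ 1 (mod 4), so quadratic reciprocity gives (495|4153) = (4153|495). Reduce: 4153 ≡ 193 (mod 495). Now have (193|495).
193 ≡ 1 (mod 4), so quadratic reciprocity gives (193|495) = (495|193). Reduce: 495 ≡ 109 (mod 193). Now have (109|193).
109 ≡ 1 (mod 4), so quadratic reciprocity gives (109|193) = (193|109). Reduce: 193 ≡ 84 (mod 109). Now have (84|109).
Factor out 2: 84 = 2^2·21. Since 109 ≡ 5 (mod 8), (2|109) = -1, and (2|109)^2 = +1. Now have (21|109).
21 ≡ 1 (mod 4), so quadratic reciprocity gives (21|109) = (109|21). Reduce: 109 ≡ 4 (mod 21). Now have (4|21).
Factor out 2: 4 = 2^2. Since 21 ≡ 5 (mod 8), (2|21) = -1, and (2|21)^2 = +1. Now have (1|21).
(1|21) = 1. Collecting the sign factors: 1.
The Legendre symbol is 1, so x^2 ≡ -4346 (mod 4153) has solution.

yes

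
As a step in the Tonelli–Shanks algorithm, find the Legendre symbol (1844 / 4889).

Factor out 2: 1844 = 2^2·461. Since 4889 ≡ 1 (mod 8), (2 / 4889) = +1, and (2 / 4889)^2 = +1. Now have (461 / 4889).
461 ≡ 1 (mod 4), so quadratic reciprocity gives (461 / 4889) = (4889 / 461). Reduce: 4889 ≡ 279 (mod 461). Now have (279 / 461).
461 ≡ 1 (mod 4), so quadratic reciprocity gives (279 / 461) = (461 / 279). Reduce: 461 ≡ 182 (mod 279). Now have (182 / 279).
Factor out 2: 182 = 2·91. Since 279 ≡ 7 (mod 8), (2 / 279) = +1. Now have (91 / 279).
Both 91 ≡ 3 and 279 ≡ 3 (mod 4), so reciprocity gives (91 / 279) = -(279 / 91). Reduce: 279 ≡ 6 (mod 91). Now have -(6 / 91).
Factor out 2: 6 = 2·3. Since 91 ≡ 3 (mod 8), (2 / 91) = -1. Now have (3 / 91).
Both 3 ≡ 3 and 91 ≡ 3 (mod 4), so reciprocity gives (3 / 91) = -(91 / 3). Reduce: 91 ≡ 1 (mod 3). Now have -(1 / 3).
(1 / 3) = 1. Collecting the sign factors: -1.

-1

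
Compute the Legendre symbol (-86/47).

Reduce the numerator: -86 ≡ 8 (mod 47), so (-86/47) = (8/47).
Factor out 2: 8 = 2^3. Since 47 ≡ 7 (mod 8), (2/47) = +1, and (2/47)^3 = +1. Now have (1/47).
(1/47) = 1. Collecting the sign factors: 1.

1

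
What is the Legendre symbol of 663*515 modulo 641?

By multiplicativity, (663·515/641) = (663/641)·(515/641).
First factor (663/641):
Reduce the numerator: 663 ≡ 22 (mod 641), so (663/641) = (22/641).
Factor out 2: 22 = 2·11. Since 641 ≡ 1 (mod 8), (2/641) = +1. Now have (11/641).
641 ≡ 1 (mod 4), so quadratic reciprocity gives (11/641) = (641/11). Reduce: 641 ≡ 3 (mod 11). Now have (3/11).
Both 3 ≡ 3 and 11 ≡ 3 (mod 4), so reciprocity gives (3/11) = -(11/3). Reduce: 11 ≡ 2 (mod 3). Now have -(2/3).
Factor out 2: 2 = 2. Since 3 ≡ 3 (mod 8), (2/3) = -1. Now have (1/3).
(1/3) = 1. Collecting the sign factors: 1.
Second factor (515/641):
641 ≡ 1 (mod 4), so quadratic reciprocity gives (515/641) = (641/515). Reduce: 641 ≡ 126 (mod 515). Now have (126/515).
Factor out 2: 126 = 2·63. Since 515 ≡ 3 (mod 8), (2/515) = -1. Now have -(63/515).
Both 63 ≡ 3 and 515 ≡ 3 (mod 4), so reciprocity gives (63/515) = -(515/63). Reduce: 515 ≡ 11 (mod 63). Now have (11/63).
Both 11 ≡ 3 and 63 ≡ 3 (mod 4), so reciprocity gives (11/63) = -(63/11). Reduce: 63 ≡ 8 (mod 11). Now have -(8/11).
Factor out 2: 8 = 2^3. Since 11 ≡ 3 (mod 8), (2/11) = -1, and (2/11)^3 = -1. Now have (1/11).
(1/11) = 1. Collecting the sign factors: 1.
Product: (1)·(1) = 1.

1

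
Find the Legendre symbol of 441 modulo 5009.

1

(441/5009)
  = (5009/441)    [QR: 441 ≡ 1 mod 4, sign kept]
  = (158/441)    [5009 ≡ 158 mod 441]
  = (79/441)    [441 ≡ 1 mod 8 ⇒ (2/441) = +1]
  = (441/79)    [QR: 441 ≡ 1 mod 4, sign kept]
  = (46/79)    [441 ≡ 46 mod 79]
  = (23/79)    [79 ≡ 7 mod 8 ⇒ (2/79) = +1]
  = -(79/23)    [QR: both ≡ 3 mod 4, sign flips]
  = -(10/23)    [79 ≡ 10 mod 23]
  = -(5/23)    [23 ≡ 7 mod 8 ⇒ (2/23) = +1]
  = -(23/5)    [QR: 5 ≡ 1 mod 4, sign kept]
  = -(3/5)    [23 ≡ 3 mod 5]
  = -(5/3)    [QR: 5 ≡ 1 mod 4, sign kept]
  = -(2/3)    [5 ≡ 2 mod 3]
  = (1/3)    [3 ≡ 3 mod 8 ⇒ (2/3) = -1]
  = 1    [(1/3) = 1]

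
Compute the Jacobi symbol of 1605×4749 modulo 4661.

1

By multiplicativity, (1605·4749|4661) = (1605|4661)·(4749|4661).
First factor (1605|4661):
1605 ≡ 1 (mod 4), so quadratic reciprocity gives (1605|4661) = (4661|1605). Reduce: 4661 ≡ 1451 (mod 1605). Now have (1451|1605).
1605 ≡ 1 (mod 4), so quadratic reciprocity gives (1451|1605) = (1605|1451). Reduce: 1605 ≡ 154 (mod 1451). Now have (154|1451).
Factor out 2: 154 = 2·77. Since 1451 ≡ 3 (mod 8), (2|1451) = -1. Now have -(77|1451).
77 ≡ 1 (mod 4), so quadratic reciprocity gives (77|1451) = (1451|77). Reduce: 1451 ≡ 65 (mod 77). Now have -(65|77).
65 ≡ 1 (mod 4), so quadratic reciprocity gives (65|77) = (77|65). Reduce: 77 ≡ 12 (mod 65). Now have -(12|65).
Factor out 2: 12 = 2^2·3. Since 65 ≡ 1 (mod 8), (2|65) = +1, and (2|65)^2 = +1. Now have -(3|65).
65 ≡ 1 (mod 4), so quadratic reciprocity gives (3|65) = (65|3). Reduce: 65 ≡ 2 (mod 3). Now have -(2|3).
Factor out 2: 2 = 2. Since 3 ≡ 3 (mod 8), (2|3) = -1. Now have (1|3).
(1|3) = 1. Collecting the sign factors: 1.
Second factor (4749|4661):
Reduce the numerator: 4749 ≡ 88 (mod 4661), so (4749|4661) = (88|4661).
Factor out 2: 88 = 2^3·11. Since 4661 ≡ 5 (mod 8), (2|4661) = -1, and (2|4661)^3 = -1. Now have -(11|4661).
4661 ≡ 1 (mod 4), so quadratic reciprocity gives (11|4661) = (4661|11). Reduce: 4661 ≡ 8 (mod 11). Now have -(8|11).
Factor out 2: 8 = 2^3. Since 11 ≡ 3 (mod 8), (2|11) = -1, and (2|11)^3 = -1. Now have (1|11).
(1|11) = 1. Collecting the sign factors: 1.
Product: (1)·(1) = 1.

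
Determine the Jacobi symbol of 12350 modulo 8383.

1

(12350 / 8383)
  = (3967 / 8383)    [12350 ≡ 3967 mod 8383]
  = -(8383 / 3967)    [QR: both ≡ 3 mod 4, sign flips]
  = -(449 / 3967)    [8383 ≡ 449 mod 3967]
  = -(3967 / 449)    [QR: 449 ≡ 1 mod 4, sign kept]
  = -(375 / 449)    [3967 ≡ 375 mod 449]
  = -(449 / 375)    [QR: 449 ≡ 1 mod 4, sign kept]
  = -(74 / 375)    [449 ≡ 74 mod 375]
  = -(37 / 375)    [375 ≡ 7 mod 8 ⇒ (2 / 375) = +1]
  = -(375 / 37)    [QR: 37 ≡ 1 mod 4, sign kept]
  = -(5 / 37)    [375 ≡ 5 mod 37]
  = -(37 / 5)    [QR: 5 ≡ 1 mod 4, sign kept]
  = -(2 / 5)    [37 ≡ 2 mod 5]
  = (1 / 5)    [5 ≡ 5 mod 8 ⇒ (2 / 5) = -1]
  = 1    [(1 / 5) = 1]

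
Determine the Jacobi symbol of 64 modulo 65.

(64/65)
  = (1/65)    [65 ≡ 1 mod 8 ⇒ (2/65)^6 = +1]
  = 1    [(1/65) = 1]

1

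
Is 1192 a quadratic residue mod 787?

no

Reduce the numerator: 1192 ≡ 405 (mod 787), so (1192/787) = (405/787).
405 ≡ 1 (mod 4), so quadratic reciprocity gives (405/787) = (787/405). Reduce: 787 ≡ 382 (mod 405). Now have (382/405).
Factor out 2: 382 = 2·191. Since 405 ≡ 5 (mod 8), (2/405) = -1. Now have -(191/405).
405 ≡ 1 (mod 4), so quadratic reciprocity gives (191/405) = (405/191). Reduce: 405 ≡ 23 (mod 191). Now have -(23/191).
Both 23 ≡ 3 and 191 ≡ 3 (mod 4), so reciprocity gives (23/191) = -(191/23). Reduce: 191 ≡ 7 (mod 23). Now have (7/23).
Both 7 ≡ 3 and 23 ≡ 3 (mod 4), so reciprocity gives (7/23) = -(23/7). Reduce: 23 ≡ 2 (mod 7). Now have -(2/7).
Factor out 2: 2 = 2. Since 7 ≡ 7 (mod 8), (2/7) = +1. Now have -(1/7).
(1/7) = 1. Collecting the sign factors: -1.
(1192/787) = -1, and 787 is prime, so 1192 is not a quadratic residue mod 787.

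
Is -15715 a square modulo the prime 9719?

yes

Reduce the numerator: -15715 ≡ 3723 (mod 9719), so (-15715|9719) = (3723|9719).
Both 3723 ≡ 3 and 9719 ≡ 3 (mod 4), so reciprocity gives (3723|9719) = -(9719|3723). Reduce: 9719 ≡ 2273 (mod 3723). Now have -(2273|3723).
2273 ≡ 1 (mod 4), so quadratic reciprocity gives (2273|3723) = (3723|2273). Reduce: 3723 ≡ 1450 (mod 2273). Now have -(1450|2273).
Factor out 2: 1450 = 2·725. Since 2273 ≡ 1 (mod 8), (2|2273) = +1. Now have -(725|2273).
725 ≡ 1 (mod 4), so quadratic reciprocity gives (725|2273) = (2273|725). Reduce: 2273 ≡ 98 (mod 725). Now have -(98|725).
Factor out 2: 98 = 2·49. Since 725 ≡ 5 (mod 8), (2|725) = -1. Now have (49|725).
49 ≡ 1 (mod 4), so quadratic reciprocity gives (49|725) = (725|49). Reduce: 725 ≡ 39 (mod 49). Now have (39|49).
49 ≡ 1 (mod 4), so quadratic reciprocity gives (39|49) = (49|39). Reduce: 49 ≡ 10 (mod 39). Now have (10|39).
Factor out 2: 10 = 2·5. Since 39 ≡ 7 (mod 8), (2|39) = +1. Now have (5|39).
5 ≡ 1 (mod 4), so quadratic reciprocity gives (5|39) = (39|5). Reduce: 39 ≡ 4 (mod 5). Now have (4|5).
Factor out 2: 4 = 2^2. Since 5 ≡ 5 (mod 8), (2|5) = -1, and (2|5)^2 = +1. Now have (1|5).
(1|5) = 1. Collecting the sign factors: 1.
(-15715|9719) = 1, and 9719 is prime, so -15715 is a quadratic residue mod 9719.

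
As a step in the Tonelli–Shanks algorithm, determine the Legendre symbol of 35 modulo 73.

1

73 ≡ 1 (mod 4), so quadratic reciprocity gives (35 / 73) = (73 / 35). Reduce: 73 ≡ 3 (mod 35). Now have (3 / 35).
Both 3 ≡ 3 and 35 ≡ 3 (mod 4), so reciprocity gives (3 / 35) = -(35 / 3). Reduce: 35 ≡ 2 (mod 3). Now have -(2 / 3).
Factor out 2: 2 = 2. Since 3 ≡ 3 (mod 8), (2 / 3) = -1. Now have (1 / 3).
(1 / 3) = 1. Collecting the sign factors: 1.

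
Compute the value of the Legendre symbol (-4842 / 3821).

-1

Reduce the numerator: -4842 ≡ 2800 (mod 3821), so (-4842 / 3821) = (2800 / 3821).
Factor out 2: 2800 = 2^4·175. Since 3821 ≡ 5 (mod 8), (2 / 3821) = -1, and (2 / 3821)^4 = +1. Now have (175 / 3821).
3821 ≡ 1 (mod 4), so quadratic reciprocity gives (175 / 3821) = (3821 / 175). Reduce: 3821 ≡ 146 (mod 175). Now have (146 / 175).
Factor out 2: 146 = 2·73. Since 175 ≡ 7 (mod 8), (2 / 175) = +1. Now have (73 / 175).
73 ≡ 1 (mod 4), so quadratic reciprocity gives (73 / 175) = (175 / 73). Reduce: 175 ≡ 29 (mod 73). Now have (29 / 73).
29 ≡ 1 (mod 4), so quadratic reciprocity gives (29 / 73) = (73 / 29). Reduce: 73 ≡ 15 (mod 29). Now have (15 / 29).
29 ≡ 1 (mod 4), so quadratic reciprocity gives (15 / 29) = (29 / 15). Reduce: 29 ≡ 14 (mod 15). Now have (14 / 15).
Factor out 2: 14 = 2·7. Since 15 ≡ 7 (mod 8), (2 / 15) = +1. Now have (7 / 15).
Both 7 ≡ 3 and 15 ≡ 3 (mod 4), so reciprocity gives (7 / 15) = -(15 / 7). Reduce: 15 ≡ 1 (mod 7). Now have -(1 / 7).
(1 / 7) = 1. Collecting the sign factors: -1.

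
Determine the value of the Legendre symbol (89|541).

-1

(89|541)
  = (541|89)    [QR: 89 ≡ 1 mod 4, sign kept]
  = (7|89)    [541 ≡ 7 mod 89]
  = (89|7)    [QR: 89 ≡ 1 mod 4, sign kept]
  = (5|7)    [89 ≡ 5 mod 7]
  = (7|5)    [QR: 5 ≡ 1 mod 4, sign kept]
  = (2|5)    [7 ≡ 2 mod 5]
  = -(1|5)    [5 ≡ 5 mod 8 ⇒ (2|5) = -1]
  = -1    [(1|5) = 1]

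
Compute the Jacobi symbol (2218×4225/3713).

By multiplicativity, (2218·4225/3713) = (2218/3713)·(4225/3713).
First factor (2218/3713):
(2218/3713)
  = (1109/3713)    [3713 ≡ 1 mod 8 ⇒ (2/3713) = +1]
  = (3713/1109)    [QR: 1109 ≡ 1 mod 4, sign kept]
  = (386/1109)    [3713 ≡ 386 mod 1109]
  = -(193/1109)    [1109 ≡ 5 mod 8 ⇒ (2/1109) = -1]
  = -(1109/193)    [QR: 193 ≡ 1 mod 4, sign kept]
  = -(144/193)    [1109 ≡ 144 mod 193]
  = -(9/193)    [193 ≡ 1 mod 8 ⇒ (2/193)^4 = +1]
  = -(193/9)    [QR: 9 ≡ 1 mod 4, sign kept]
  = -(4/9)    [193 ≡ 4 mod 9]
  = -(1/9)    [9 ≡ 1 mod 8 ⇒ (2/9)^2 = +1]
  = -1    [(1/9) = 1]
Second factor (4225/3713):
(4225/3713)
  = (512/3713)    [4225 ≡ 512 mod 3713]
  = (1/3713)    [3713 ≡ 1 mod 8 ⇒ (2/3713)^9 = +1]
  = 1    [(1/3713) = 1]
Product: (-1)·(1) = -1.

-1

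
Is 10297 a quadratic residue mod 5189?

(10297/5189)
  = (5108/5189)    [10297 ≡ 5108 mod 5189]
  = (1277/5189)    [5189 ≡ 5 mod 8 ⇒ (2/5189)^2 = +1]
  = (5189/1277)    [QR: 1277 ≡ 1 mod 4, sign kept]
  = (81/1277)    [5189 ≡ 81 mod 1277]
  = (1277/81)    [QR: 81 ≡ 1 mod 4, sign kept]
  = (62/81)    [1277 ≡ 62 mod 81]
  = (31/81)    [81 ≡ 1 mod 8 ⇒ (2/81) = +1]
  = (81/31)    [QR: 81 ≡ 1 mod 4, sign kept]
  = (19/31)    [81 ≡ 19 mod 31]
  = -(31/19)    [QR: both ≡ 3 mod 4, sign flips]
  = -(12/19)    [31 ≡ 12 mod 19]
  = -(3/19)    [19 ≡ 3 mod 8 ⇒ (2/19)^2 = +1]
  = (19/3)    [QR: both ≡ 3 mod 4, sign flips]
  = (1/3)    [19 ≡ 1 mod 3]
  = 1    [(1/3) = 1]
The Legendre symbol is 1, so x^2 ≡ 10297 (mod 5189) has solution.

yes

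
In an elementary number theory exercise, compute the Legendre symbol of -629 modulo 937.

Reduce the numerator: -629 ≡ 308 (mod 937), so (-629|937) = (308|937).
Factor out 2: 308 = 2^2·77. Since 937 ≡ 1 (mod 8), (2|937) = +1, and (2|937)^2 = +1. Now have (77|937).
77 ≡ 1 (mod 4), so quadratic reciprocity gives (77|937) = (937|77). Reduce: 937 ≡ 13 (mod 77). Now have (13|77).
13 ≡ 1 (mod 4), so quadratic reciprocity gives (13|77) = (77|13). Reduce: 77 ≡ 12 (mod 13). Now have (12|13).
Factor out 2: 12 = 2^2·3. Since 13 ≡ 5 (mod 8), (2|13) = -1, and (2|13)^2 = +1. Now have (3|13).
13 ≡ 1 (mod 4), so quadratic reciprocity gives (3|13) = (13|3). Reduce: 13 ≡ 1 (mod 3). Now have (1|3).
(1|3) = 1. Collecting the sign factors: 1.

1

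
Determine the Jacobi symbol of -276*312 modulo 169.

By multiplicativity, (-276·312 / 169) = (-276 / 169)·(312 / 169).
First factor (-276 / 169):
Pull out -1: (-276 / 169) = (-1 / 169)·(276 / 169). Since 169 ≡ 1 (mod 4), (-1 / 169) = +1. Now have (276 / 169).
Reduce the numerator: 276 ≡ 107 (mod 169), so (276 / 169) = (107 / 169).
169 ≡ 1 (mod 4), so quadratic reciprocity gives (107 / 169) = (169 / 107). Reduce: 169 ≡ 62 (mod 107). Now have (62 / 107).
Factor out 2: 62 = 2·31. Since 107 ≡ 3 (mod 8), (2 / 107) = -1. Now have -(31 / 107).
Both 31 ≡ 3 and 107 ≡ 3 (mod 4), so reciprocity gives (31 / 107) = -(107 / 31). Reduce: 107 ≡ 14 (mod 31). Now have (14 / 31).
Factor out 2: 14 = 2·7. Since 31 ≡ 7 (mod 8), (2 / 31) = +1. Now have (7 / 31).
Both 7 ≡ 3 and 31 ≡ 3 (mod 4), so reciprocity gives (7 / 31) = -(31 / 7). Reduce: 31 ≡ 3 (mod 7). Now have -(3 / 7).
Both 3 ≡ 3 and 7 ≡ 3 (mod 4), so reciprocity gives (3 / 7) = -(7 / 3). Reduce: 7 ≡ 1 (mod 3). Now have (1 / 3).
(1 / 3) = 1. Collecting the sign factors: 1.
Second factor (312 / 169):
Reduce the numerator: 312 ≡ 143 (mod 169), so (312 / 169) = (143 / 169).
169 ≡ 1 (mod 4), so quadratic reciprocity gives (143 / 169) = (169 / 143). Reduce: 169 ≡ 26 (mod 143). Now have (26 / 143).
Factor out 2: 26 = 2·13. Since 143 ≡ 7 (mod 8), (2 / 143) = +1. Now have (13 / 143).
13 ≡ 1 (mod 4), so quadratic reciprocity gives (13 / 143) = (143 / 13). Reduce: 143 ≡ 0 (mod 13). Now have (0 / 13).
The numerator is now 0 with denominator 13 > 1: the symbol is 0.
Product: (1)·(0) = 0.

0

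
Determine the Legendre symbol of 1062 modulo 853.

(1062|853)
  = (209|853)    [1062 ≡ 209 mod 853]
  = (853|209)    [QR: 209 ≡ 1 mod 4, sign kept]
  = (17|209)    [853 ≡ 17 mod 209]
  = (209|17)    [QR: 17 ≡ 1 mod 4, sign kept]
  = (5|17)    [209 ≡ 5 mod 17]
  = (17|5)    [QR: 5 ≡ 1 mod 4, sign kept]
  = (2|5)    [17 ≡ 2 mod 5]
  = -(1|5)    [5 ≡ 5 mod 8 ⇒ (2|5) = -1]
  = -1    [(1|5) = 1]

-1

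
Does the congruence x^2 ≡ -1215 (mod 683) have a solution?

(-1215|683)
  = (151|683)    [-1215 ≡ 151 mod 683]
  = -(683|151)    [QR: both ≡ 3 mod 4, sign flips]
  = -(79|151)    [683 ≡ 79 mod 151]
  = (151|79)    [QR: both ≡ 3 mod 4, sign flips]
  = (72|79)    [151 ≡ 72 mod 79]
  = (9|79)    [79 ≡ 7 mod 8 ⇒ (2|79)^3 = +1]
  = (79|9)    [QR: 9 ≡ 1 mod 4, sign kept]
  = (7|9)    [79 ≡ 7 mod 9]
  = (9|7)    [QR: 9 ≡ 1 mod 4, sign kept]
  = (2|7)    [9 ≡ 2 mod 7]
  = (1|7)    [7 ≡ 7 mod 8 ⇒ (2|7) = +1]
  = 1    [(1|7) = 1]
(-1215|683) = 1, and 683 is prime, so -1215 is a quadratic residue mod 683.

yes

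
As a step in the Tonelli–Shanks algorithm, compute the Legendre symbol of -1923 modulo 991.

1

Reduce the numerator: -1923 ≡ 59 (mod 991), so (-1923/991) = (59/991).
Both 59 ≡ 3 and 991 ≡ 3 (mod 4), so reciprocity gives (59/991) = -(991/59). Reduce: 991 ≡ 47 (mod 59). Now have -(47/59).
Both 47 ≡ 3 and 59 ≡ 3 (mod 4), so reciprocity gives (47/59) = -(59/47). Reduce: 59 ≡ 12 (mod 47). Now have (12/47).
Factor out 2: 12 = 2^2·3. Since 47 ≡ 7 (mod 8), (2/47) = +1, and (2/47)^2 = +1. Now have (3/47).
Both 3 ≡ 3 and 47 ≡ 3 (mod 4), so reciprocity gives (3/47) = -(47/3). Reduce: 47 ≡ 2 (mod 3). Now have -(2/3).
Factor out 2: 2 = 2. Since 3 ≡ 3 (mod 8), (2/3) = -1. Now have (1/3).
(1/3) = 1. Collecting the sign factors: 1.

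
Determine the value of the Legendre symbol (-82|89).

(-82|89)
  = (7|89)    [-82 ≡ 7 mod 89]
  = (89|7)    [QR: 89 ≡ 1 mod 4, sign kept]
  = (5|7)    [89 ≡ 5 mod 7]
  = (7|5)    [QR: 5 ≡ 1 mod 4, sign kept]
  = (2|5)    [7 ≡ 2 mod 5]
  = -(1|5)    [5 ≡ 5 mod 8 ⇒ (2|5) = -1]
  = -1    [(1|5) = 1]

-1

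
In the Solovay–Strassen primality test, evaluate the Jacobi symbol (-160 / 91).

Pull out -1: (-160 / 91) = (-1 / 91)·(160 / 91). Since 91 ≡ 3 (mod 4), (-1 / 91) = -1. Now have -(160 / 91).
Reduce the numerator: 160 ≡ 69 (mod 91), so (160 / 91) = (69 / 91).
69 ≡ 1 (mod 4), so quadratic reciprocity gives (69 / 91) = (91 / 69). Reduce: 91 ≡ 22 (mod 69). Now have -(22 / 69).
Factor out 2: 22 = 2·11. Since 69 ≡ 5 (mod 8), (2 / 69) = -1. Now have (11 / 69).
69 ≡ 1 (mod 4), so quadratic reciprocity gives (11 / 69) = (69 / 11). Reduce: 69 ≡ 3 (mod 11). Now have (3 / 11).
Both 3 ≡ 3 and 11 ≡ 3 (mod 4), so reciprocity gives (3 / 11) = -(11 / 3). Reduce: 11 ≡ 2 (mod 3). Now have -(2 / 3).
Factor out 2: 2 = 2. Since 3 ≡ 3 (mod 8), (2 / 3) = -1. Now have (1 / 3).
(1 / 3) = 1. Collecting the sign factors: 1.

1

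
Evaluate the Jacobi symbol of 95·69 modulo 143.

By multiplicativity, (95·69|143) = (95|143)·(69|143).
First factor (95|143):
Both 95 ≡ 3 and 143 ≡ 3 (mod 4), so reciprocity gives (95|143) = -(143|95). Reduce: 143 ≡ 48 (mod 95). Now have -(48|95).
Factor out 2: 48 = 2^4·3. Since 95 ≡ 7 (mod 8), (2|95) = +1, and (2|95)^4 = +1. Now have -(3|95).
Both 3 ≡ 3 and 95 ≡ 3 (mod 4), so reciprocity gives (3|95) = -(95|3). Reduce: 95 ≡ 2 (mod 3). Now have (2|3).
Factor out 2: 2 = 2. Since 3 ≡ 3 (mod 8), (2|3) = -1. Now have -(1|3).
(1|3) = 1. Collecting the sign factors: -1.
Second factor (69|143):
69 ≡ 1 (mod 4), so quadratic reciprocity gives (69|143) = (143|69). Reduce: 143 ≡ 5 (mod 69). Now have (5|69).
5 ≡ 1 (mod 4), so quadratic reciprocity gives (5|69) = (69|5). Reduce: 69 ≡ 4 (mod 5). Now have (4|5).
Factor out 2: 4 = 2^2. Since 5 ≡ 5 (mod 8), (2|5) = -1, and (2|5)^2 = +1. Now have (1|5).
(1|5) = 1. Collecting the sign factors: 1.
Product: (-1)·(1) = -1.

-1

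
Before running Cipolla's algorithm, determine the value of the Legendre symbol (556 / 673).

Factor out 2: 556 = 2^2·139. Since 673 ≡ 1 (mod 8), (2 / 673) = +1, and (2 / 673)^2 = +1. Now have (139 / 673).
673 ≡ 1 (mod 4), so quadratic reciprocity gives (139 / 673) = (673 / 139). Reduce: 673 ≡ 117 (mod 139). Now have (117 / 139).
117 ≡ 1 (mod 4), so quadratic reciprocity gives (117 / 139) = (139 / 117). Reduce: 139 ≡ 22 (mod 117). Now have (22 / 117).
Factor out 2: 22 = 2·11. Since 117 ≡ 5 (mod 8), (2 / 117) = -1. Now have -(11 / 117).
117 ≡ 1 (mod 4), so quadratic reciprocity gives (11 / 117) = (117 / 11). Reduce: 117 ≡ 7 (mod 11). Now have -(7 / 11).
Both 7 ≡ 3 and 11 ≡ 3 (mod 4), so reciprocity gives (7 / 11) = -(11 / 7). Reduce: 11 ≡ 4 (mod 7). Now have (4 / 7).
Factor out 2: 4 = 2^2. Since 7 ≡ 7 (mod 8), (2 / 7) = +1, and (2 / 7)^2 = +1. Now have (1 / 7).
(1 / 7) = 1. Collecting the sign factors: 1.

1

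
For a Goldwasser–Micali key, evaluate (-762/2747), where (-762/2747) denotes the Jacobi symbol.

1

(-762/2747)
  = (1985/2747)    [-762 ≡ 1985 mod 2747]
  = (2747/1985)    [QR: 1985 ≡ 1 mod 4, sign kept]
  = (762/1985)    [2747 ≡ 762 mod 1985]
  = (381/1985)    [1985 ≡ 1 mod 8 ⇒ (2/1985) = +1]
  = (1985/381)    [QR: 381 ≡ 1 mod 4, sign kept]
  = (80/381)    [1985 ≡ 80 mod 381]
  = (5/381)    [381 ≡ 5 mod 8 ⇒ (2/381)^4 = +1]
  = (381/5)    [QR: 5 ≡ 1 mod 4, sign kept]
  = (1/5)    [381 ≡ 1 mod 5]
  = 1    [(1/5) = 1]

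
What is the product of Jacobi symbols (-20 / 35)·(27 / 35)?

By multiplicativity, (-20·27 / 35) = (-20 / 35)·(27 / 35).
First factor (-20 / 35):
(-20 / 35)
  = -(20 / 35)    [35 ≡ 3 mod 4 ⇒ (-1 / 35) = -1]
  = -(5 / 35)    [35 ≡ 3 mod 8 ⇒ (2 / 35)^2 = +1]
  = -(35 / 5)    [QR: 5 ≡ 1 mod 4, sign kept]
  = -(0 / 5)    [35 ≡ 0 mod 5]
  = 0    [numerator 0, gcd > 1]
Second factor (27 / 35):
(27 / 35)
  = -(35 / 27)    [QR: both ≡ 3 mod 4, sign flips]
  = -(8 / 27)    [35 ≡ 8 mod 27]
  = (1 / 27)    [27 ≡ 3 mod 8 ⇒ (2 / 27)^3 = -1]
  = 1    [(1 / 27) = 1]
Product: (0)·(1) = 0.

0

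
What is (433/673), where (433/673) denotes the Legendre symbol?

-1

433 ≡ 1 (mod 4), so quadratic reciprocity gives (433/673) = (673/433). Reduce: 673 ≡ 240 (mod 433). Now have (240/433).
Factor out 2: 240 = 2^4·15. Since 433 ≡ 1 (mod 8), (2/433) = +1, and (2/433)^4 = +1. Now have (15/433).
433 ≡ 1 (mod 4), so quadratic reciprocity gives (15/433) = (433/15). Reduce: 433 ≡ 13 (mod 15). Now have (13/15).
13 ≡ 1 (mod 4), so quadratic reciprocity gives (13/15) = (15/13). Reduce: 15 ≡ 2 (mod 13). Now have (2/13).
Factor out 2: 2 = 2. Since 13 ≡ 5 (mod 8), (2/13) = -1. Now have -(1/13).
(1/13) = 1. Collecting the sign factors: -1.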